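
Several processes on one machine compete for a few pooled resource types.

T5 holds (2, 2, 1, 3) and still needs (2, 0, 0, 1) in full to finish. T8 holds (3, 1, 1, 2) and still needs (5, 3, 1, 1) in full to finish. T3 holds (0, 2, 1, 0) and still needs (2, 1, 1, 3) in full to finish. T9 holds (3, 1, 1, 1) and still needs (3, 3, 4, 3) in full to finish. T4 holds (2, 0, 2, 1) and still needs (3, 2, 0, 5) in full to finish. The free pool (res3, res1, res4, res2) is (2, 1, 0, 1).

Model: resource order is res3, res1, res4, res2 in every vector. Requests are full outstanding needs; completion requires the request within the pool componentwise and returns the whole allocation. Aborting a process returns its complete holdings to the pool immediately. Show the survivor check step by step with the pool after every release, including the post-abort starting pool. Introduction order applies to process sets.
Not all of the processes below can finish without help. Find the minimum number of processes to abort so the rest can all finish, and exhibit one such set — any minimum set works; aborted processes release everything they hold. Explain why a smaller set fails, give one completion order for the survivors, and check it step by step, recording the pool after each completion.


The answer: abort T4.
Key observation: before aborting T4, T8 was permanently blocked — no order could ever run it; afterwards it completes at step 3.
No smaller set exists: with zero aborts the deadlock remains.
One survivor order: T5, T3, T8, T9. Verifying each step (post-abort pool first):
  pool = (4, 1, 2, 2)
  run T5 (needs (2, 0, 0, 1), free (4, 1, 2, 2)); after release of (2, 2, 1, 3) the pool is (6, 3, 3, 5)
  run T3 (needs (2, 1, 1, 3), free (6, 3, 3, 5)); after release of (0, 2, 1, 0) the pool is (6, 5, 4, 5)
  run T8 (needs (5, 3, 1, 1), free (6, 5, 4, 5)); after release of (3, 1, 1, 2) the pool is (9, 6, 5, 7)
  run T9 (needs (3, 3, 4, 3), free (9, 6, 5, 7)); after release of (3, 1, 1, 1) the pool is (12, 7, 6, 8)


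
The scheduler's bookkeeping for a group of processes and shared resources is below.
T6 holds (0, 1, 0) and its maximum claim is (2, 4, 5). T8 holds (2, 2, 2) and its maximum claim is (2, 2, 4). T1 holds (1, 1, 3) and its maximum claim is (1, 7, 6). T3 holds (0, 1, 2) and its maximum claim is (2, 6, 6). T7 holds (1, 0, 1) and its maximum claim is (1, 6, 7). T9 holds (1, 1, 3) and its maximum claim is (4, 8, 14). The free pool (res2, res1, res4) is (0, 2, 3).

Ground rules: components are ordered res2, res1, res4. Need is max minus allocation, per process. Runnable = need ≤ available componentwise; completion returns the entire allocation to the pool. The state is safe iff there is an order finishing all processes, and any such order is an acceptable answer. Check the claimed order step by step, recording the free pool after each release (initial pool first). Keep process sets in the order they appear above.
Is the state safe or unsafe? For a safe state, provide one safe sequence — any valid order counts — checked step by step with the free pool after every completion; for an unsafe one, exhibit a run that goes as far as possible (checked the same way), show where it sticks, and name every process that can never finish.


SAFE — a valid safe sequence is T8, T6, T3, T7, T1, T9.
Key observation: reading the order forward, T6 is the first process whose need (2, 3, 5) meets the free pool (2, 4, 5) exactly on a resource it requests.
Step-by-step check:
  pool = (0, 2, 3)
  run T8 (needs (0, 0, 2), free (0, 2, 3)); after release of (2, 2, 2) the pool is (2, 4, 5)
  run T6 (needs (2, 3, 5), free (2, 4, 5)); after release of (0, 1, 0) the pool is (2, 5, 5)
  run T3 (needs (2, 5, 4), free (2, 5, 5)); after release of (0, 1, 2) the pool is (2, 6, 7)
  run T7 (needs (0, 6, 6), free (2, 6, 7)); after release of (1, 0, 1) the pool is (3, 6, 8)
  run T1 (needs (0, 6, 3), free (3, 6, 8)); after release of (1, 1, 3) the pool is (4, 7, 11)
  run T9 (needs (3, 7, 11), free (4, 7, 11)); after release of (1, 1, 3) the pool is (5, 8, 14)


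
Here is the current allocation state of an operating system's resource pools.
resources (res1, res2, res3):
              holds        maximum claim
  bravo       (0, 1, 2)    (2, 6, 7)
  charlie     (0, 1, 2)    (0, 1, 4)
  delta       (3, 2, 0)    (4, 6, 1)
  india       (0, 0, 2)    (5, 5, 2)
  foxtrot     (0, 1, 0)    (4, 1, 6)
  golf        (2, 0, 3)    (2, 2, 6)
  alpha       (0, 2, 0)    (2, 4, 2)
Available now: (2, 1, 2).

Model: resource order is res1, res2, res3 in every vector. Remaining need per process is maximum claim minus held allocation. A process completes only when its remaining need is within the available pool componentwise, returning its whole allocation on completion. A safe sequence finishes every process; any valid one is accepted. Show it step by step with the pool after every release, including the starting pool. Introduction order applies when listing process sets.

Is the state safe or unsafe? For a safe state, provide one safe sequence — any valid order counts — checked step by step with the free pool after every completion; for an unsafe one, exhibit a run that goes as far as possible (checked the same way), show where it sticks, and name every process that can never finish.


The state is SAFE; one workable sequence: charlie, alpha, delta, golf, india, bravo, foxtrot.
Key observation: the order's first zero-slack moment is charlie ((0, 0, 2) needed, (2, 1, 2) free — a requested resource with nothing to spare).
Step-by-step check:
  pool = (2, 1, 2)
  run charlie (needs (0, 0, 2), free (2, 1, 2)); after release of (0, 1, 2) the pool is (2, 2, 4)
  run alpha (needs (2, 2, 2), free (2, 2, 4)); after release of (0, 2, 0) the pool is (2, 4, 4)
  run delta (needs (1, 4, 1), free (2, 4, 4)); after release of (3, 2, 0) the pool is (5, 6, 4)
  run golf (needs (0, 2, 3), free (5, 6, 4)); after release of (2, 0, 3) the pool is (7, 6, 7)
  run india (needs (5, 5, 0), free (7, 6, 7)); after release of (0, 0, 2) the pool is (7, 6, 9)
  run bravo (needs (2, 5, 5), free (7, 6, 9)); after release of (0, 1, 2) the pool is (7, 7, 11)
  run foxtrot (needs (4, 0, 6), free (7, 7, 11)); after release of (0, 1, 0) the pool is (7, 8, 11)


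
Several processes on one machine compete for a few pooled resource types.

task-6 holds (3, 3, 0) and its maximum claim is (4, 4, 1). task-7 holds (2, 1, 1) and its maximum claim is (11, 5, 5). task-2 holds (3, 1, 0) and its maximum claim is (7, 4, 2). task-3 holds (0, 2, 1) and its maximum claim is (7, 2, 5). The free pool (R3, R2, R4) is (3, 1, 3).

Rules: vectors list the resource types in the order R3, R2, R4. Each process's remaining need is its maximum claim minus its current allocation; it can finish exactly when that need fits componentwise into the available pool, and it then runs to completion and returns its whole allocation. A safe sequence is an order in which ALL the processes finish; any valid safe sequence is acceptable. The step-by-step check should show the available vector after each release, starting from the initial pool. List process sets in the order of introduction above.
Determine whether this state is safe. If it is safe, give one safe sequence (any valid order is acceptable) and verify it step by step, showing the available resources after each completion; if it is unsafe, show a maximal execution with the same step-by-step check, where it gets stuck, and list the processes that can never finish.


The state is UNSAFE.
Key observation: task-6, task-2 can finish, but then (9, 5, 3) is all there is, and the blocked group's R4 demands exceed it.
A maximal execution: task-6, task-2 — then nothing else fits. Check, step by step:
  pool = (3, 1, 3)
  task-6: need (1, 1, 1) fits (3, 1, 3); releases (3, 3, 0), pool now (6, 4, 3)
  task-2: need (4, 3, 2) fits (6, 4, 3); releases (3, 1, 0), pool now (9, 5, 3)
  blocked: task-7 wants (9, 4, 4), pool (9, 5, 3) — not enough R4
  blocked: task-3 wants (7, 0, 4), pool (9, 5, 3) — not enough R4
Permanently blocked: task-7 and task-3.


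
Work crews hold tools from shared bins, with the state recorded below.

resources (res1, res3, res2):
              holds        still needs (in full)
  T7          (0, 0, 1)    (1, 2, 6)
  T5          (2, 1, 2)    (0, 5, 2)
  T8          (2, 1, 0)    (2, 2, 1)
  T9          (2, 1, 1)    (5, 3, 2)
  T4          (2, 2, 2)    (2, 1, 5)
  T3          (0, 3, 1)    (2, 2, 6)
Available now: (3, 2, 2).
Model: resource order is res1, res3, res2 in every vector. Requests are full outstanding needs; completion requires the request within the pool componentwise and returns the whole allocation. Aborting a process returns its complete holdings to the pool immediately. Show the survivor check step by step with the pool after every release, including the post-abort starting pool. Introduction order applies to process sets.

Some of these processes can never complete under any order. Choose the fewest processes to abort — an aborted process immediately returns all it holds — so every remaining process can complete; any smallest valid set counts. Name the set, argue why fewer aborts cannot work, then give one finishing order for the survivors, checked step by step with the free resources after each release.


Abort T4.
Key observation: aborting T4 returns (2, 2, 2), and T5 — hopeless before — runs at step 2 with the returned capacity in the pool.
Why nothing smaller works: aborting no one leaves the state deadlocked as given.
The survivors complete as T8, T5, T9, T7, T3. Check, step by step (starting from the post-abort pool):
  pool = (5, 4, 4)
  T8: need (2, 2, 1) fits (5, 4, 4); releases (2, 1, 0), pool now (7, 5, 4)
  T5: need (0, 5, 2) fits (7, 5, 4); releases (2, 1, 2), pool now (9, 6, 6)
  T9: need (5, 3, 2) fits (9, 6, 6); releases (2, 1, 1), pool now (11, 7, 7)
  T7: need (1, 2, 6) fits (11, 7, 7); releases (0, 0, 1), pool now (11, 7, 8)
  T3: need (2, 2, 6) fits (11, 7, 8); releases (0, 3, 1), pool now (11, 10, 9)


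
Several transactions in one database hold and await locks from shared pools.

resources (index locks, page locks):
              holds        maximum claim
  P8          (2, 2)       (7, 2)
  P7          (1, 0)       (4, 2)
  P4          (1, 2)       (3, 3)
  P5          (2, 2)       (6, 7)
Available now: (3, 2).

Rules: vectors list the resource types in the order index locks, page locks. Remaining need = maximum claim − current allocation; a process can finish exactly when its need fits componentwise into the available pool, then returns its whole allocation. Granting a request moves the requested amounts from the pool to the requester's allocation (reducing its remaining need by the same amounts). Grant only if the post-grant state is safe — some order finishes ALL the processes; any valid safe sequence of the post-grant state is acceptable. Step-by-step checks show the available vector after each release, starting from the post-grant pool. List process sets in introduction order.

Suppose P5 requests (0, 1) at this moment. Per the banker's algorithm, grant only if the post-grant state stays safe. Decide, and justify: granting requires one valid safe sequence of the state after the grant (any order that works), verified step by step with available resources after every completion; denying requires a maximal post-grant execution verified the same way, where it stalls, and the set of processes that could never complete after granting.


GRANT. The post-grant state is safe; one safe sequence: P4, P7, P8, P5.
Key observation: after the grant the pool drops to (3, 1), which still lets P4 finish first and unwind the rest.
Check on the post-grant state, step by step:
  pool = (3, 1)
  P4: need (2, 1) fits (3, 1); releases (1, 2), pool now (4, 3)
  P7: need (3, 2) fits (4, 3); releases (1, 0), pool now (5, 3)
  P8: need (5, 0) fits (5, 3); releases (2, 2), pool now (7, 5)
  P5: need (4, 4) fits (7, 5); releases (2, 3), pool now (9, 8)


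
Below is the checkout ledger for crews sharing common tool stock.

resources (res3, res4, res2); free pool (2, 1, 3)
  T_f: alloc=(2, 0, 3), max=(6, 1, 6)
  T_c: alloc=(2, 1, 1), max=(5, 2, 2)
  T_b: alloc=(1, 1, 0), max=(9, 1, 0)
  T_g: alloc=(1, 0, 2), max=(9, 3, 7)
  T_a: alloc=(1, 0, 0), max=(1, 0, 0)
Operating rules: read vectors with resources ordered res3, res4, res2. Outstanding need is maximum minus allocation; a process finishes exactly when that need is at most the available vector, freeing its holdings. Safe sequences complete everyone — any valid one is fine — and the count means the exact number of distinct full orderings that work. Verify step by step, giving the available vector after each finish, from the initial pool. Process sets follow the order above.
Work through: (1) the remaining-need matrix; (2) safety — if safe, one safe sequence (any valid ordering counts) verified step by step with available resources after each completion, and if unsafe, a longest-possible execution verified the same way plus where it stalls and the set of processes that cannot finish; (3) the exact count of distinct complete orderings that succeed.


(1) Remaining need (order res3, res4, res2):
  T_f: (4, 1, 3)
  T_c: (3, 1, 1)
  T_b: (8, 0, 0)
  T_g: (8, 3, 5)
  T_a: (0, 0, 0)
(2) UNSAFE.
Key observation: res3 is the bottleneck — with T_a, T_c, T_f done the pool holds (7, 2, 7), short of every remaining need.
Going as far as possible: T_a, T_c, T_f; after that, nothing fits. Walking it through:
  pool = (2, 1, 3)
  run T_a (needs (0, 0, 0), free (2, 1, 3)); after release of (1, 0, 0) the pool is (3, 1, 3)
  run T_c (needs (3, 1, 1), free (3, 1, 3)); after release of (2, 1, 1) the pool is (5, 2, 4)
  run T_f (needs (4, 1, 3), free (5, 2, 4)); after release of (2, 0, 3) the pool is (7, 2, 7)
  T_b cannot run: need (8, 0, 0) vs free (7, 2, 7) (insufficient res3)
  T_g cannot run: need (8, 3, 5) vs free (7, 2, 7) (insufficient res3 and res4)
Processes that can never finish: T_b and T_g.
(3) The exact count: 0 of the possible complete orderings are safe sequences.


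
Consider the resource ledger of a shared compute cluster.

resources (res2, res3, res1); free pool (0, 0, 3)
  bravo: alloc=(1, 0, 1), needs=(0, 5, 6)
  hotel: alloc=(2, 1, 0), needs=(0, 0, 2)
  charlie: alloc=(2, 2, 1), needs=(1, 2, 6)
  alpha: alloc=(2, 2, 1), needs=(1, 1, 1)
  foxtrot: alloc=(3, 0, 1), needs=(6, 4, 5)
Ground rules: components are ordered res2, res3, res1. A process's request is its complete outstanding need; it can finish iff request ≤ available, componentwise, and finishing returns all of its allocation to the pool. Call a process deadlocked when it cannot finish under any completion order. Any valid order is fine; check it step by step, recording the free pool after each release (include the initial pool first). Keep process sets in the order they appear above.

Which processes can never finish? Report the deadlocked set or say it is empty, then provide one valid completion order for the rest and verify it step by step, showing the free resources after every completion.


Deadlocked set: bravo, charlie and foxtrot.
Key observation: once hotel, alpha finish, the pool peaks at (4, 3, 4) — and every remaining process still needs more res1 than that.
A valid finishing order for the others: hotel, alpha. Step-by-step check:
  pool = (0, 0, 3)
  run hotel (needs (0, 0, 2), free (0, 0, 3)); after release of (2, 1, 0) the pool is (2, 1, 3)
  run alpha (needs (1, 1, 1), free (2, 1, 3)); after release of (2, 2, 1) the pool is (4, 3, 4)
None of the blocked processes ever fits:
  blocked: bravo wants (0, 5, 6), pool (4, 3, 4) — not enough res3 and res1
  blocked: charlie wants (1, 2, 6), pool (4, 3, 4) — not enough res1
  blocked: foxtrot wants (6, 4, 5), pool (4, 3, 4) — not enough res2, res3 and res1


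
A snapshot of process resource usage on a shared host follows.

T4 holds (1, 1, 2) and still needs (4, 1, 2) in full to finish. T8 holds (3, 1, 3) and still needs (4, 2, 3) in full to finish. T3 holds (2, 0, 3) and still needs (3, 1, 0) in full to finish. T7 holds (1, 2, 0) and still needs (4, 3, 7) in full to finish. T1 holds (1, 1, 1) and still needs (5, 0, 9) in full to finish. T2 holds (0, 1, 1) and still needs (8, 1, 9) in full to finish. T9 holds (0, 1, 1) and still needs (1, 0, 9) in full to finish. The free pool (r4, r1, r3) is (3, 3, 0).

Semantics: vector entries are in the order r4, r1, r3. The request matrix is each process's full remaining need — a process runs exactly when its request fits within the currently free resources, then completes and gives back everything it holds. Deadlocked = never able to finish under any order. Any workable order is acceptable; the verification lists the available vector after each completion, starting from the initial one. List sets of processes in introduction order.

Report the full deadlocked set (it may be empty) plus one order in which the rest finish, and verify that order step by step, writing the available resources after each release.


Deadlocked set: T1, T2 and T9.
Key observation: even finishing T3, T8, T4, T7 leaves just (10, 7, 8) free — too little r3 for any of the remaining processes.
A valid finishing order for the others: T3, T8, T4, T7. Check, step by step:
  pool = (3, 3, 0)
  T3 needs (3, 1, 0) <= (3, 3, 0) -> finishes; pool += (2, 0, 3) = (5, 3, 3)
  T8 needs (4, 2, 3) <= (5, 3, 3) -> finishes; pool += (3, 1, 3) = (8, 4, 6)
  T4 needs (4, 1, 2) <= (8, 4, 6) -> finishes; pool += (1, 1, 2) = (9, 5, 8)
  T7 needs (4, 3, 7) <= (9, 5, 8) -> finishes; pool += (1, 2, 0) = (10, 7, 8)
None of the blocked processes ever fits:
  T1 still needs (5, 0, 9) but only (10, 7, 8) is free — short on r3
  T2 still needs (8, 1, 9) but only (10, 7, 8) is free — short on r3
  T9 still needs (1, 0, 9) but only (10, 7, 8) is free — short on r3


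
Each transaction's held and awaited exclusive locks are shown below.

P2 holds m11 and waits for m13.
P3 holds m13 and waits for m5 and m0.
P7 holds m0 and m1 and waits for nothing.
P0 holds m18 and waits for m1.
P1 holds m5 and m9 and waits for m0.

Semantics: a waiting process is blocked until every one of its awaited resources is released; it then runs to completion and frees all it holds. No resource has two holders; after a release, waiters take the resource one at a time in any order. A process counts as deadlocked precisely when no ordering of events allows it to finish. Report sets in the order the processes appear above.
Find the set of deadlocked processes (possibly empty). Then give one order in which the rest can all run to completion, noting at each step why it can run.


The deadlocked set is empty.
Key observation: no waiting chain loops back on itself — every chain ends at a process that waits on nothing, so everyone eventually runs.
The rest can finish in the order P7, P1, P3, P2, P0.
Verifying each step:
  run P7 (it waits on nothing); releases m0 and m1
  P1: everything it awaited (m0) is free; runs, freeing m5 and m9
  P3: everything it awaited (m5 and m0) is free; runs, freeing m13
  P2: everything it awaited (m13) is free; runs, freeing m11
  P0: everything it awaited (m1) is free; runs, freeing m18


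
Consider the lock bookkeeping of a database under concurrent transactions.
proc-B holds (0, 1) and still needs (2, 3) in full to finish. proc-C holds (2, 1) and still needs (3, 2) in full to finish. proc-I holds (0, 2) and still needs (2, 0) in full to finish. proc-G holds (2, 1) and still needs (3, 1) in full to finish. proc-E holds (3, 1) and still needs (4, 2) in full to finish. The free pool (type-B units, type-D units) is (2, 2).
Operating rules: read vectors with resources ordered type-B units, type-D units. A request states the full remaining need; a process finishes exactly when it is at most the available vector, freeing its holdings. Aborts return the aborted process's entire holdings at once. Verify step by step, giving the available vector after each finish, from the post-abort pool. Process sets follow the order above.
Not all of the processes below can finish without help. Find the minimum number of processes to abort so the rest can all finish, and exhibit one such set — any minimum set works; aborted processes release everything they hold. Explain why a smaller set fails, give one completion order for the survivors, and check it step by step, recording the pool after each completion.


Abort proc-E.
Key observation: the returned (3, 1) from proc-E is what brings proc-G — unrunnable before, under any order — into play at step 1.
Minimality: the empty abort set fails — the state is deadlocked as it stands.
One survivor order: proc-G, proc-C, proc-B, proc-I. Walking it through (post-abort pool first):
  pool = (5, 3)
  proc-G: need (3, 1) fits (5, 3); releases (2, 1), pool now (7, 4)
  proc-C: need (3, 2) fits (7, 4); releases (2, 1), pool now (9, 5)
  proc-B: need (2, 3) fits (9, 5); releases (0, 1), pool now (9, 6)
  proc-I: need (2, 0) fits (9, 6); releases (0, 2), pool now (9, 8)


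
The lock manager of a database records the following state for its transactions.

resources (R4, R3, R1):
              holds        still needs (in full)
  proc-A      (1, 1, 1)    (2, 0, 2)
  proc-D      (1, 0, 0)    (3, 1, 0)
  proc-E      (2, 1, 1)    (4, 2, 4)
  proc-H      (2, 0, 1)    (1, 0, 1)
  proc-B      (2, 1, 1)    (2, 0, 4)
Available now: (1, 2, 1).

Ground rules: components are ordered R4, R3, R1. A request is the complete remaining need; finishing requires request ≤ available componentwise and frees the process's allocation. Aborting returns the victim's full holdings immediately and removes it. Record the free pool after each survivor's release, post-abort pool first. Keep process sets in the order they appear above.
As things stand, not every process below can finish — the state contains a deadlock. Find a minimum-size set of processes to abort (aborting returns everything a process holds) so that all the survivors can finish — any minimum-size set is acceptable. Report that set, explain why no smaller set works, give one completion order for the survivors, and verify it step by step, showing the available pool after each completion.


Minimum abort set: proc-E.
Key observation: no ordering could ever have run proc-B before the abort of proc-E; with (2, 1, 1) back in the pool it fits at step 4.
Why nothing smaller works: aborting no one leaves the state deadlocked as given.
One survivor order: proc-A, proc-H, proc-D, proc-B. Check, step by step (post-abort pool first):
  pool = (3, 3, 2)
  proc-A needs (2, 0, 2) <= (3, 3, 2) -> finishes; pool += (1, 1, 1) = (4, 4, 3)
  proc-H needs (1, 0, 1) <= (4, 4, 3) -> finishes; pool += (2, 0, 1) = (6, 4, 4)
  proc-D needs (3, 1, 0) <= (6, 4, 4) -> finishes; pool += (1, 0, 0) = (7, 4, 4)
  proc-B needs (2, 0, 4) <= (7, 4, 4) -> finishes; pool += (2, 1, 1) = (9, 5, 5)


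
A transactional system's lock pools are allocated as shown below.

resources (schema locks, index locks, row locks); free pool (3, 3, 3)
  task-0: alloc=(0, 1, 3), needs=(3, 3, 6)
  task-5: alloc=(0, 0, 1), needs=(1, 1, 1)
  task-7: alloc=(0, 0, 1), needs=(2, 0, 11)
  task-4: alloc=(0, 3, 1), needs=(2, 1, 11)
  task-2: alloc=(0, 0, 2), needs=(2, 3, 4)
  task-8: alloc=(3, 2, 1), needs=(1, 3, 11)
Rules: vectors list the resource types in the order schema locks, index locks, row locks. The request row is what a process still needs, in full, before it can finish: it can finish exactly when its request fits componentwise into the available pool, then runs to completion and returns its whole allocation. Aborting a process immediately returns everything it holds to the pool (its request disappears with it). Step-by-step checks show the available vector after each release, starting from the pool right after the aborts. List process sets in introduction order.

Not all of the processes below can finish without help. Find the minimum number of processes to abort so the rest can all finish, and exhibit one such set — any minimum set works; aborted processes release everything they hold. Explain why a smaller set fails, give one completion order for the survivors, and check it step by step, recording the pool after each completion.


Minimum abort set: task-4 and task-8.
Key observation: task-7 could never have finished before the abort; with (3, 5, 2) returned by task-4 and task-8, it fits at step 4.
Why nothing smaller works — every single abort fails: task-0 alone leaves task-7 blocked (short on row locks); task-5 alone leaves task-7 blocked (short on row locks); task-7 alone leaves task-4 blocked (short on row locks); task-4 alone leaves task-7 blocked (short on row locks); task-2 alone leaves task-7 blocked (short on row locks); task-8 alone leaves task-7 blocked (short on row locks).
One survivor order: task-5, task-2, task-0, task-7. Step-by-step check (post-abort pool first):
  pool = (6, 8, 5)
  task-5: need (1, 1, 1) fits (6, 8, 5); releases (0, 0, 1), pool now (6, 8, 6)
  task-2: need (2, 3, 4) fits (6, 8, 6); releases (0, 0, 2), pool now (6, 8, 8)
  task-0: need (3, 3, 6) fits (6, 8, 8); releases (0, 1, 3), pool now (6, 9, 11)
  task-7: need (2, 0, 11) fits (6, 9, 11); releases (0, 0, 1), pool now (6, 9, 12)


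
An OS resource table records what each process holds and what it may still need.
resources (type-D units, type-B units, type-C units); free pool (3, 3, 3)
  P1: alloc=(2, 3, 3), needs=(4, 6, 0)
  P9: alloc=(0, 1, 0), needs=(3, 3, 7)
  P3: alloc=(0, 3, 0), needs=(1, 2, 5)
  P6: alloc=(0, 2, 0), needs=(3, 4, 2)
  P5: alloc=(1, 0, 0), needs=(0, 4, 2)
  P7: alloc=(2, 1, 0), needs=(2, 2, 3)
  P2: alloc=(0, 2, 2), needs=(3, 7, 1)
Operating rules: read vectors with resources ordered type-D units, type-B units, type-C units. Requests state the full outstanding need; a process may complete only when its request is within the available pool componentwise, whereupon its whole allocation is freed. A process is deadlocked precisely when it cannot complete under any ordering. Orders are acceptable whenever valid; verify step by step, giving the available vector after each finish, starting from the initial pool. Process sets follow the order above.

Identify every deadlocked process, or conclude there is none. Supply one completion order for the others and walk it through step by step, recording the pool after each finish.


The deadlocked set is empty.
Key observation: P7 can run right away; the returned allocation unlocks the remaining processes in turn.
A valid finishing order for the others: P7, P6, P5, P1, P2, P3, P9. Verifying each step:
  pool = (3, 3, 3)
  P7 needs (2, 2, 3) <= (3, 3, 3) -> finishes; pool += (2, 1, 0) = (5, 4, 3)
  P6 needs (3, 4, 2) <= (5, 4, 3) -> finishes; pool += (0, 2, 0) = (5, 6, 3)
  P5 needs (0, 4, 2) <= (5, 6, 3) -> finishes; pool += (1, 0, 0) = (6, 6, 3)
  P1 needs (4, 6, 0) <= (6, 6, 3) -> finishes; pool += (2, 3, 3) = (8, 9, 6)
  P2 needs (3, 7, 1) <= (8, 9, 6) -> finishes; pool += (0, 2, 2) = (8, 11, 8)
  P3 needs (1, 2, 5) <= (8, 11, 8) -> finishes; pool += (0, 3, 0) = (8, 14, 8)
  P9 needs (3, 3, 7) <= (8, 14, 8) -> finishes; pool += (0, 1, 0) = (8, 15, 8)


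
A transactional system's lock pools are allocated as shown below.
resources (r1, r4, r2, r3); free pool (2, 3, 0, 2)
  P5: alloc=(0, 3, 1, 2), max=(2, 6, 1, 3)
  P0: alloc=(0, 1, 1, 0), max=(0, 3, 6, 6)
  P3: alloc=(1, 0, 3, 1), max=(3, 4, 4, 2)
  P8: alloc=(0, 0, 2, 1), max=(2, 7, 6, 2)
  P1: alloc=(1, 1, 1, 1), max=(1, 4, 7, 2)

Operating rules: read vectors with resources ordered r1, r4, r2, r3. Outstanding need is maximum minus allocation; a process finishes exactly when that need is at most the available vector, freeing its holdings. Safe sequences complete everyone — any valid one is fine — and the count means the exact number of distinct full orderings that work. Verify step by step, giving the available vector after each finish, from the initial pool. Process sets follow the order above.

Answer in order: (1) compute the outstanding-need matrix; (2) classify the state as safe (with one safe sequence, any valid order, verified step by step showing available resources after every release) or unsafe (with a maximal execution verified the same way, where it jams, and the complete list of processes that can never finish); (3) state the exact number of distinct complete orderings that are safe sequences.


(1) Outstanding need per process (order r1, r4, r2, r3):
  P5: (2, 3, 0, 1)
  P0: (0, 2, 5, 6)
  P3: (2, 4, 1, 1)
  P8: (2, 7, 4, 1)
  P1: (0, 3, 6, 1)
(2) The state is UNSAFE.
Key observation: after P5, P3 the pool peaks at (3, 6, 4, 5), and each blocked process is short somewhere: P0 on r2, r3; P8 on r4; P1 on r2.
A maximal execution: P5, P3 — then nothing else fits. Verifying each step:
  pool = (2, 3, 0, 2)
  P5: need (2, 3, 0, 1) fits (2, 3, 0, 2); releases (0, 3, 1, 2), pool now (2, 6, 1, 4)
  P3: need (2, 4, 1, 1) fits (2, 6, 1, 4); releases (1, 0, 3, 1), pool now (3, 6, 4, 5)
  P0 still needs (0, 2, 5, 6) but only (3, 6, 4, 5) is free — short on r2 and r3
  P8 still needs (2, 7, 4, 1) but only (3, 6, 4, 5) is free — short on r4
  P1 still needs (0, 3, 6, 1) but only (3, 6, 4, 5) is free — short on r2
Processes that can never finish: P0, P8 and P1.
(3) Precisely 0 of the possible complete orderings are safe sequences.


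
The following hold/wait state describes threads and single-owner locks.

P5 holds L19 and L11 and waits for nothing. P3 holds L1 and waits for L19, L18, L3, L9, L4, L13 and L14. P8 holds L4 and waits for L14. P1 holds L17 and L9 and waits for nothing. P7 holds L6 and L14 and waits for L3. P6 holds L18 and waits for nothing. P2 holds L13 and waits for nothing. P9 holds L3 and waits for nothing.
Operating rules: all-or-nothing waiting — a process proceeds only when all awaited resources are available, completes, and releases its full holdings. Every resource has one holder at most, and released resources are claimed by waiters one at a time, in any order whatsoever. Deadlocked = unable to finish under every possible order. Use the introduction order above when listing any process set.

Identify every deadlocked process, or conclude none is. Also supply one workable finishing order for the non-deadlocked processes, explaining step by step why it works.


Nothing here is deadlocked.
Key observation: the waits form no ring: some process can always run, and its releases unblock the others one by one.
A valid finishing order for the others: P6, P9, P5, P2, P7, P8, P1, P3.
Check, step by step:
  P6 waits on nothing -> runs at once and releases L18
  P9 waits on nothing -> runs at once and releases L3
  P5 waits on nothing -> runs at once and releases L19 and L11
  P2 waits on nothing -> runs at once and releases L13
  P7: everything it awaited (L3) is free; runs, freeing L6 and L14
  P8: everything it awaited (L14) is free; runs, freeing L4
  P1 waits on nothing -> runs at once and releases L17 and L9
  P3: everything it awaited (L19, L18, L3, L9, L4, L13 and L14) is free; runs, freeing L1


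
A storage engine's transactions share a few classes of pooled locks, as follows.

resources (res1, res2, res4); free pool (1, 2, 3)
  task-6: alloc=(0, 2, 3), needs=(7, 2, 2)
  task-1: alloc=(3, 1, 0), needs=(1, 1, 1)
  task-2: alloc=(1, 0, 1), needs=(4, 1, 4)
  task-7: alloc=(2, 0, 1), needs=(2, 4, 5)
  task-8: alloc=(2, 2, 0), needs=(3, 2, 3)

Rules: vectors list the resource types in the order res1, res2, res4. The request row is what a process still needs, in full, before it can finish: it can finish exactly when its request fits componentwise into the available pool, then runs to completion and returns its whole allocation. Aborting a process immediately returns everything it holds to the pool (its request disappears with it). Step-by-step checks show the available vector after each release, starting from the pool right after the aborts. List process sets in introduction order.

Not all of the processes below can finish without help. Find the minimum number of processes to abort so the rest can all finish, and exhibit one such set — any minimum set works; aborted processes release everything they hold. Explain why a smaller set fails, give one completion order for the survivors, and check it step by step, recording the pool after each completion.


Abort task-6.
Key observation: task-7 could never have finished before the abort; with (0, 2, 3) returned by task-6, it fits at step 3.
No smaller set exists: with zero aborts the deadlock remains.
Survivors finish in the order: task-1, task-8, task-7, task-2. Walking it through (pool after the aborts first):
  pool = (1, 4, 6)
  run task-1 (needs (1, 1, 1), free (1, 4, 6)); after release of (3, 1, 0) the pool is (4, 5, 6)
  run task-8 (needs (3, 2, 3), free (4, 5, 6)); after release of (2, 2, 0) the pool is (6, 7, 6)
  run task-7 (needs (2, 4, 5), free (6, 7, 6)); after release of (2, 0, 1) the pool is (8, 7, 7)
  run task-2 (needs (4, 1, 4), free (8, 7, 7)); after release of (1, 0, 1) the pool is (9, 7, 8)


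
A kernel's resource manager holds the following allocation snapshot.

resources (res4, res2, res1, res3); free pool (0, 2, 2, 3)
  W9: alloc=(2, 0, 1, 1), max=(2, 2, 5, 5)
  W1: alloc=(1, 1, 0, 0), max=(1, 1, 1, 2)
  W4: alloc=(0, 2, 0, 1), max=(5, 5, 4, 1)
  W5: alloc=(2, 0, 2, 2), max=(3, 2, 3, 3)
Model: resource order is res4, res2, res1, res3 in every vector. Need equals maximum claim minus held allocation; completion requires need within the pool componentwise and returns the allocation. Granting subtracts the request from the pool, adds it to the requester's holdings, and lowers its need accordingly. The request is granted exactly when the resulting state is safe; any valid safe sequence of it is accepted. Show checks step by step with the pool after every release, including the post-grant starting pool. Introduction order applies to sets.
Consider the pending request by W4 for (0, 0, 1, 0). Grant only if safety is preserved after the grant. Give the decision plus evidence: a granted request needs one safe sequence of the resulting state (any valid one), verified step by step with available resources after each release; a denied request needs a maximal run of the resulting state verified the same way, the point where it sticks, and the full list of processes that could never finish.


DENY. Granting would leave the state unsafe.
Key observation: after W1, W5 the pool peaks at (3, 3, 3, 5), and each blocked process is short somewhere: W9 on res1; W4 on res4.
Pretend the grant happened; the run W1, W5 goes as far as possible. Step-by-step check:
  pool = (0, 2, 1, 3)
  W1: need (0, 0, 1, 2) fits (0, 2, 1, 3); releases (1, 1, 0, 0), pool now (1, 3, 1, 3)
  W5: need (1, 2, 1, 1) fits (1, 3, 1, 3); releases (2, 0, 2, 2), pool now (3, 3, 3, 5)
  W9 still needs (0, 2, 4, 4) but only (3, 3, 3, 5) is free — short on res1
  W4 still needs (5, 3, 3, 0) but only (3, 3, 3, 5) is free — short on res4
Post-grant, the permanently blocked set is W9 and W4.


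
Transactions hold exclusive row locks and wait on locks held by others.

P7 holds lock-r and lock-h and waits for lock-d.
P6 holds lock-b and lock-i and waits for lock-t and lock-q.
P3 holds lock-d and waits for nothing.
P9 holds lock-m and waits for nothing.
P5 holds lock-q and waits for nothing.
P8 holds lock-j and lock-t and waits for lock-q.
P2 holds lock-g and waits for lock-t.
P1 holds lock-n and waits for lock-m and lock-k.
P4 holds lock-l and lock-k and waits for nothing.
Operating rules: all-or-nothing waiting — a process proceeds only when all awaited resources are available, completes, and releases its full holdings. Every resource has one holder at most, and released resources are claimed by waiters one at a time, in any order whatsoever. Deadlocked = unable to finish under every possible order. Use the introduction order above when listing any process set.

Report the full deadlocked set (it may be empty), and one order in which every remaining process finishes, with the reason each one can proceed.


No process is deadlocked.
Key observation: every chain of waits terminates; starting from the processes that wait on nothing, all the rest unlock in turn.
A valid finishing order for the others: P5, P4, P8, P3, P7, P2, P6, P9, P1.
Check, step by step:
  run P5 (it waits on nothing); releases lock-q
  run P4 (it waits on nothing); releases lock-l and lock-k
  P8 waits on lock-q — all released -> runs and releases lock-j and lock-t
  run P3 (it waits on nothing); releases lock-d
  P7 waits on lock-d — all released -> runs and releases lock-r and lock-h
  P2 waits on lock-t — all released -> runs and releases lock-g
  P6 waits on lock-t and lock-q — all released -> runs and releases lock-b and lock-i
  run P9 (it waits on nothing); releases lock-m
  P1 waits on lock-m and lock-k — all released -> runs and releases lock-n


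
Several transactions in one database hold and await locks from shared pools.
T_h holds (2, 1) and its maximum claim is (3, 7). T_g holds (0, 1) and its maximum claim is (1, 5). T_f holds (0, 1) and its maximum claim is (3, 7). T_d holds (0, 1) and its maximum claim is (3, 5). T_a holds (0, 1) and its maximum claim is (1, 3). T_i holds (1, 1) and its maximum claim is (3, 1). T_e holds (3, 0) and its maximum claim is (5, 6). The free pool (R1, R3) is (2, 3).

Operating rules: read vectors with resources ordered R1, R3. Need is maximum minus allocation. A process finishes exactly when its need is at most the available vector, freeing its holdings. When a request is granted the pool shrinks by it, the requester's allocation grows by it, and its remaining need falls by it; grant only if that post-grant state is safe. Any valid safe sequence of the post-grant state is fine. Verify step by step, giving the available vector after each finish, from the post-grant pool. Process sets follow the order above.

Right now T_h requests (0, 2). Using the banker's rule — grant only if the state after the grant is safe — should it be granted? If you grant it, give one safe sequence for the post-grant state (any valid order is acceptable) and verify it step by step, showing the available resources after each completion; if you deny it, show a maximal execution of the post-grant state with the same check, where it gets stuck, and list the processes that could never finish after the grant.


DENY: after the grant no complete ordering would exist.
Key observation: the pool after T_i, T_a is (3, 3); every surviving request exceeds it in R3, so progress ends there.
On the post-grant state, T_i, T_a is a maximal run — nothing extends it. Step-by-step check:
  pool = (2, 1)
  run T_i (needs (2, 0), free (2, 1)); after release of (1, 1) the pool is (3, 2)
  run T_a (needs (1, 2), free (3, 2)); after release of (0, 1) the pool is (3, 3)
  T_h still needs (1, 4) but only (3, 3) is free — short on R3
  T_g still needs (1, 4) but only (3, 3) is free — short on R3
  T_f still needs (3, 6) but only (3, 3) is free — short on R3
  T_d still needs (3, 4) but only (3, 3) is free — short on R3
  T_e still needs (2, 6) but only (3, 3) is free — short on R3
Processes that could never finish after the grant: T_h, T_g, T_f, T_d and T_e.


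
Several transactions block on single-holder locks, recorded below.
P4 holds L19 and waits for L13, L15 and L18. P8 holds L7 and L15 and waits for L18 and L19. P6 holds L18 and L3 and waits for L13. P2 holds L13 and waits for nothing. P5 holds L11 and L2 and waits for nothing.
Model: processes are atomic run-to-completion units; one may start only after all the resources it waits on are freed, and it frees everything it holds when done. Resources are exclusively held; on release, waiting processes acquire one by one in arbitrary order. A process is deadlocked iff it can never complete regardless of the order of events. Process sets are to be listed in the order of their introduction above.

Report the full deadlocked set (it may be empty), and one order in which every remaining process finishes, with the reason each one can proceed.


The deadlocked set is P4 and P8.
Key observation: along P4 -> P8 -> P4, each member waits on what the next one holds — a deadlock; no other process is dragged down with it.
One completion order for the rest: P2, P6, P5.
Step-by-step check:
  P2: no waits; runs immediately, freeing L13
  run P6 (all its waits — L13 — are resolved); releases L18 and L3
  P5: no waits; runs immediately, freeing L11 and L2


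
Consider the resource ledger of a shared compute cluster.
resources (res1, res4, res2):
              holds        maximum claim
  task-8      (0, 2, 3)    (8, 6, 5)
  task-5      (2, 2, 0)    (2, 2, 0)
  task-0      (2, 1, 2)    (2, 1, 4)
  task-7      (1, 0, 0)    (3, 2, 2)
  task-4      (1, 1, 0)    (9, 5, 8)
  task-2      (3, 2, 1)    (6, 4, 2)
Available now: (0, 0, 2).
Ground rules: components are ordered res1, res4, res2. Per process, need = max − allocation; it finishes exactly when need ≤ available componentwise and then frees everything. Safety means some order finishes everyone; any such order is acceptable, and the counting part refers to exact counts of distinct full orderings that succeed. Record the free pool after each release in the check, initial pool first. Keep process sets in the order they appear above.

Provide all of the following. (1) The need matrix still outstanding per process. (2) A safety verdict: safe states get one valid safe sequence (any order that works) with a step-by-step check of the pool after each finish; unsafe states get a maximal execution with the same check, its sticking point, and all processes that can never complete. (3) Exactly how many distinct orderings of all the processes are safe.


(1) Need matrix, components ordered res1, res4, res2:
  task-8: (8, 4, 2)
  task-5: (0, 0, 0)
  task-0: (0, 0, 2)
  task-7: (2, 2, 2)
  task-4: (8, 4, 8)
  task-2: (3, 2, 1)
(2) The state is SAFE; one workable sequence: task-0, task-5, task-2, task-7, task-8, task-4.
Key observation: task-0 marks the first exact bind of the order: its need (0, 0, 2) fits the free (0, 0, 2) with zero slack on a requested resource.
Step-by-step check:
  pool = (0, 0, 2)
  task-0: need (0, 0, 2) fits (0, 0, 2); releases (2, 1, 2), pool now (2, 1, 4)
  task-5: need (0, 0, 0) fits (2, 1, 4); releases (2, 2, 0), pool now (4, 3, 4)
  task-2: need (3, 2, 1) fits (4, 3, 4); releases (3, 2, 1), pool now (7, 5, 5)
  task-7: need (2, 2, 2) fits (7, 5, 5); releases (1, 0, 0), pool now (8, 5, 5)
  task-8: need (8, 4, 2) fits (8, 5, 5); releases (0, 2, 3), pool now (8, 7, 8)
  task-4: need (8, 4, 8) fits (8, 7, 8); releases (1, 1, 0), pool now (9, 8, 8)
(3) Precisely 6 of the possible complete orderings are safe sequences.
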